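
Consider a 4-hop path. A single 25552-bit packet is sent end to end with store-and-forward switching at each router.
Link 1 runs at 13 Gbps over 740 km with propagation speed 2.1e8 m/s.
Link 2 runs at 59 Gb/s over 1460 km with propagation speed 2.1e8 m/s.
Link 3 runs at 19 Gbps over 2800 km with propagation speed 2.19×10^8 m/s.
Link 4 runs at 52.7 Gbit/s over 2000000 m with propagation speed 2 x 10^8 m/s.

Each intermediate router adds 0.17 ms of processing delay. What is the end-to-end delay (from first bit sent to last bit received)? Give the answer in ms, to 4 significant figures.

Transmission delays (L/R per hop): 0.00196554, 0.000433085, 0.00134484, 0.000484858 ms; sum = 0.00422832 ms.
Propagation delays (d/s per hop): 3.52381, 6.95238, 12.7854, 10 ms; sum = 33.2616 ms.
Processing at 3 router(s): 3 × 0.17 ms = 0.51 ms.
End-to-end = 33.78 ms.

33.78 ms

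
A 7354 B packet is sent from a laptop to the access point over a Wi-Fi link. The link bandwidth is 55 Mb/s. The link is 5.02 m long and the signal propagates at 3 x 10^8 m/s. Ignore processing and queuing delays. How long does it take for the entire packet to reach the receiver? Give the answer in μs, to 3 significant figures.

L = 7354 × 8 = 58832 bits.
Transmission delay = L/R = 58832 / 55000000 = 1069.67 μs.
Propagation delay = d/s = 5.02 m / 300000000 m/s = 0.0167333 μs.
Total = 1070 μs.

1070 μs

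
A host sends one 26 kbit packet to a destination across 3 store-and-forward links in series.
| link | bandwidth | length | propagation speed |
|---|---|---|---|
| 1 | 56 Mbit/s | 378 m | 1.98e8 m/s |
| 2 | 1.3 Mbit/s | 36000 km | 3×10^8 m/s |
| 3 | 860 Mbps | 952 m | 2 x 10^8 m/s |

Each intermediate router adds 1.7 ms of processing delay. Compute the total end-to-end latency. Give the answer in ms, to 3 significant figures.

L = 26000 bits.
Transmission delays (L/R per hop): 0.464286, 20, 0.0302326 ms; sum = 20.4945 ms.
Propagation delays (d/s per hop): 0.00190909, 120, 0.00476 ms; sum = 120.007 ms.
Processing at 2 router(s): 2 × 1.7 ms = 3.4 ms.
End-to-end = 144 ms.

144 ms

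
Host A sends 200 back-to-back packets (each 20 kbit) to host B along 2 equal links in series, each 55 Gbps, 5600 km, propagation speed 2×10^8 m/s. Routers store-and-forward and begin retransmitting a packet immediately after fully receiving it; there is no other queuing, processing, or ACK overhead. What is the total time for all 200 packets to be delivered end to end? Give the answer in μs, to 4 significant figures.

56070 μs

Per-hop transmission t_tx = L/R = 20000/55000000000 = 0.363636 μs.
Per-hop propagation t_prop = 5600000/200000000 = 28000 μs.
Pipeline fill: first packet needs 2·t_tx to clear all hops; remaining 199 packets each add one t_tx.
Total = (2+200-1)·t_tx + 2·t_prop = 201·0.363636 + 2·28000 = 56070 μs.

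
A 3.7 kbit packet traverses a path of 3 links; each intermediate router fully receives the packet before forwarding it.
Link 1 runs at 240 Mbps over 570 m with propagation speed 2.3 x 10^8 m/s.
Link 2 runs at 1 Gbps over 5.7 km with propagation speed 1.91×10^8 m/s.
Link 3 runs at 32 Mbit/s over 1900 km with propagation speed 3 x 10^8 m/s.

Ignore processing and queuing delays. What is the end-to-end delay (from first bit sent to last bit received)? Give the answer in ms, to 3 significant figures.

L = 3700 bits.
Transmission delays (L/R per hop): 0.0154167, 0.0037, 0.115625 ms; sum = 0.134742 ms.
Propagation delays (d/s per hop): 0.00247826, 0.0298429, 6.33333 ms; sum = 6.36565 ms.
End-to-end = 6.50 ms.

6.50 ms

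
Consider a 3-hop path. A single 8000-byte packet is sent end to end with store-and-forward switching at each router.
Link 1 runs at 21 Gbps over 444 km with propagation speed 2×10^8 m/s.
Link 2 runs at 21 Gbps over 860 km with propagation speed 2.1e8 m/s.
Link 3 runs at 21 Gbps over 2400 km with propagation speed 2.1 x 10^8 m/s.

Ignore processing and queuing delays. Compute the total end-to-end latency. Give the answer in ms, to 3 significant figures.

L = 8000 × 8 = 64000 bits.
Transmission delay per hop = L/R = 64000/21000000000 = 0.00304762 ms; 3 hops → 0.00914286 ms.
Propagation delays (d/s per hop): 2.22, 4.09524, 11.4286 ms; sum = 17.7438 ms.
End-to-end = 17.8 ms.

17.8 ms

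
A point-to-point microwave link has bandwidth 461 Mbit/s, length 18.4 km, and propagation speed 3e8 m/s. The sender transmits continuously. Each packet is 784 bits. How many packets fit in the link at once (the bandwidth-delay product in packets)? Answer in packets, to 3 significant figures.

Propagation delay = 18400 / 300000000 = 6.13333e-05 s.
BDP = R × t_prop = 461000000 × 6.13333e-05 = 28274.7 bits.
In packets of 784 bits: 36.1 packets.

36.1 packets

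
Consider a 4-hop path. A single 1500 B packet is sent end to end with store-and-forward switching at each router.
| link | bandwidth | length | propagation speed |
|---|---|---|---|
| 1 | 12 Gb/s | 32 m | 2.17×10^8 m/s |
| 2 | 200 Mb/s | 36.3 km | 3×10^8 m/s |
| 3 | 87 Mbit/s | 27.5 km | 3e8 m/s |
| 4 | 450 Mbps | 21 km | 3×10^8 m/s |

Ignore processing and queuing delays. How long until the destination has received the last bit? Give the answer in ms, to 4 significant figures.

L = 1500 × 8 = 12000 bits.
Transmission delays (L/R per hop): 0.001, 0.06, 0.137931, 0.0266667 ms; sum = 0.225598 ms.
Propagation delays (d/s per hop): 0.000147465, 0.121, 0.0916667, 0.07 ms; sum = 0.282814 ms.
End-to-end = 0.5084 ms.

0.5084 ms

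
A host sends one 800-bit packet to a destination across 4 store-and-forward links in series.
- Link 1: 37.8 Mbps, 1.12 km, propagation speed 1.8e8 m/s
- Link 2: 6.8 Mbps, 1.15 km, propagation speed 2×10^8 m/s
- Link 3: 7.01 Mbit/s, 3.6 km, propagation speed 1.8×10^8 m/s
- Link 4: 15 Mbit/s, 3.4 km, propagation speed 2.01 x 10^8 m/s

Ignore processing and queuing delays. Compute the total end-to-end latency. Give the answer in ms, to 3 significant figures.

0.355 ms

Transmission delays (L/R per hop): 0.021164, 0.117647, 0.114123, 0.0533333 ms; sum = 0.306267 ms.
Propagation delays (d/s per hop): 0.00622222, 0.00575, 0.02, 0.0169154 ms; sum = 0.0488876 ms.
End-to-end = 0.355 ms.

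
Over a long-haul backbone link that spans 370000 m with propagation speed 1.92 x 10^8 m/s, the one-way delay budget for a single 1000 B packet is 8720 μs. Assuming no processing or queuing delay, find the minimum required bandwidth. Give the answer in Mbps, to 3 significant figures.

L = 8000 bits.
Propagation delay = 370000 / 192000000 = 1927.08 μs.
Transmission budget = 8720 − 1927.08 = 6792.92 μs.
R ≥ L / t_tx = 8000 bits / 0.00679292 s = 1.18 Mbps.

1.18 Mbps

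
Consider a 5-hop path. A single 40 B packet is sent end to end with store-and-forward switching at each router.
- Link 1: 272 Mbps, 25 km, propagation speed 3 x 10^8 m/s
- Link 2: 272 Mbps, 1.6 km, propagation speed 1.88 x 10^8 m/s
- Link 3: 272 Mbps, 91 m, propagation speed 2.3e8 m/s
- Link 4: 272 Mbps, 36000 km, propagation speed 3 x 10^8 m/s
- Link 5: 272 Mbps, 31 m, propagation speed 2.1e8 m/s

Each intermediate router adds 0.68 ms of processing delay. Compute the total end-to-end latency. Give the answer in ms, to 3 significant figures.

L = 40 × 8 = 320 bits.
Transmission delay per hop = L/R = 320/272000000 = 0.00117647 ms; 5 hops → 0.00588235 ms.
Propagation delays (d/s per hop): 0.0833333, 0.00851064, 0.000395652, 120, 0.000147619 ms; sum = 120.092 ms.
Processing at 4 router(s): 4 × 0.68 ms = 2.72 ms.
End-to-end = 123 ms.

123 ms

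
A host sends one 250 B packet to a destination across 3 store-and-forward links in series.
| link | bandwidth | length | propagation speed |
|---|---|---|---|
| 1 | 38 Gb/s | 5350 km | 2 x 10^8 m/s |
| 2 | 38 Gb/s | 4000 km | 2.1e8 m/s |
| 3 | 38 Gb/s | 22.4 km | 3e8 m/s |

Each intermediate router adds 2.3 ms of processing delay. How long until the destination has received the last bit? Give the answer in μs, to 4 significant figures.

L = 250 × 8 = 2000 bits.
Transmission delay per hop = L/R = 2000/38000000000 = 0.0526316 μs; 3 hops → 0.157895 μs.
Propagation delays (d/s per hop): 26750, 19047.6, 74.6667 μs; sum = 45872.3 μs.
Processing at 2 router(s): 2 × 2.3 ms = 4600 μs.
End-to-end = 50470 μs.

50470 μs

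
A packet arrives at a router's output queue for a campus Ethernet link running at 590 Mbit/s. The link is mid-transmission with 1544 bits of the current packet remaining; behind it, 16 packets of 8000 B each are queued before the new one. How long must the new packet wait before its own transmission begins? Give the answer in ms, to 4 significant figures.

1.738 ms

Each queued packet: L/R = 64000/590000000 = 0.108475 ms.
16 queued → 1.73559 ms.
Plus remaining 1544 bits of current packet: 0.00261695 ms.
Queuing delay = 1.738 ms.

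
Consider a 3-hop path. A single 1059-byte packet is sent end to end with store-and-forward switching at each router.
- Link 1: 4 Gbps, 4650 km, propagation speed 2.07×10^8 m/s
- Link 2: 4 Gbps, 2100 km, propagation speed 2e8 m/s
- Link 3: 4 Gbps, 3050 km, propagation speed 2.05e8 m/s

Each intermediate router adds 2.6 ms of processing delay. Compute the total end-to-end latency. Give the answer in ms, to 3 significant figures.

L = 1059 × 8 = 8472 bits.
Transmission delay per hop = L/R = 8472/4000000000 = 0.002118 ms; 3 hops → 0.006354 ms.
Propagation delays (d/s per hop): 22.4638, 10.5, 14.878 ms; sum = 47.8418 ms.
Processing at 2 router(s): 2 × 2.6 ms = 5.2 ms.
End-to-end = 53.0 ms.

53.0 ms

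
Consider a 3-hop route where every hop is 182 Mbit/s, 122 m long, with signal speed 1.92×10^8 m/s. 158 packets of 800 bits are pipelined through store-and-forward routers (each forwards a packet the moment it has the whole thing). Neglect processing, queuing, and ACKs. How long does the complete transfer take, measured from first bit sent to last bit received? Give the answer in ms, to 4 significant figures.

0.7052 ms

Per-hop transmission t_tx = L/R = 800/182000000 = 0.0043956 ms.
Per-hop propagation t_prop = 122/192000000 = 0.000635417 ms.
Pipeline fill: first packet needs 3·t_tx to clear all hops; remaining 157 packets each add one t_tx.
Total = (3+158-1)·t_tx + 3·t_prop = 160·0.0043956 + 3·0.000635417 = 0.7052 ms.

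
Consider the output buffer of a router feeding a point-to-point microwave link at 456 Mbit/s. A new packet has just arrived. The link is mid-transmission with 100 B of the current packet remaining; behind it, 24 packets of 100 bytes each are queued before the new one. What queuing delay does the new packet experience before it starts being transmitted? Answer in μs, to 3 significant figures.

Each queued packet: L/R = 800/456000000 = 1.75439 μs.
24 queued → 42.1053 μs.
Plus remaining 800 bits of current packet: 1.75439 μs.
Queuing delay = 43.9 μs.

43.9 μs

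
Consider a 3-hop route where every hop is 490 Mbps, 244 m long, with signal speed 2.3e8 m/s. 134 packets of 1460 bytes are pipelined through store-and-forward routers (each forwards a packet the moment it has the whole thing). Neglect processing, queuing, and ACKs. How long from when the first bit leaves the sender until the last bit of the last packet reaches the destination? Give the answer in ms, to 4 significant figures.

3.245 ms

Per-hop transmission t_tx = L/R = 11680/490000000 = 0.0238367 ms.
Per-hop propagation t_prop = 244/2.3e+08 = 0.00106087 ms.
Pipeline fill: first packet needs 3·t_tx to clear all hops; remaining 133 packets each add one t_tx.
Total = (3+134-1)·t_tx + 3·t_prop = 136·0.0238367 + 3·0.00106087 = 3.245 ms.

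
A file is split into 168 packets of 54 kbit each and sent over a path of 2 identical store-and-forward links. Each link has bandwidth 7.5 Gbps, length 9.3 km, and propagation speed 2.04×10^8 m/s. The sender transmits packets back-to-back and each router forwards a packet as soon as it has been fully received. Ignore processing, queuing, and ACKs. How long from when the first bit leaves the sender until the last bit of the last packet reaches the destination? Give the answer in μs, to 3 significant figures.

1310 μs

Per-hop transmission t_tx = L/R = 54000/7500000000 = 7.2 μs.
Per-hop propagation t_prop = 9300/204000000 = 45.5882 μs.
Pipeline fill: first packet needs 2·t_tx to clear all hops; remaining 167 packets each add one t_tx.
Total = (2+168-1)·t_tx + 2·t_prop = 169·7.2 + 2·45.5882 = 1310 μs.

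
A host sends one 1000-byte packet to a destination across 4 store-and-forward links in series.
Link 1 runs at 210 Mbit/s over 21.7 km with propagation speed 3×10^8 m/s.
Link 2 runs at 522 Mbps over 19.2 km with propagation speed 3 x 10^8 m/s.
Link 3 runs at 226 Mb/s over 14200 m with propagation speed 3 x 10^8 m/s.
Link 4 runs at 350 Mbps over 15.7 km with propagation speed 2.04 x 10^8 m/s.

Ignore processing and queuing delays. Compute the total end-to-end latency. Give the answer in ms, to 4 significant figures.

0.3723 ms

L = 1000 × 8 = 8000 bits.
Transmission delays (L/R per hop): 0.0380952, 0.0153257, 0.0353982, 0.0228571 ms; sum = 0.111676 ms.
Propagation delays (d/s per hop): 0.0723333, 0.064, 0.0473333, 0.0769608 ms; sum = 0.260627 ms.
End-to-end = 0.3723 ms.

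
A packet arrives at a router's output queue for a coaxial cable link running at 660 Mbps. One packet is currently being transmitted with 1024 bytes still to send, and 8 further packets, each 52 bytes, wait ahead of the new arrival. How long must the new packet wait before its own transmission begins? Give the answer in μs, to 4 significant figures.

Each queued packet: L/R = 416/660000000 = 0.630303 μs.
8 queued → 5.04242 μs.
Plus remaining 8192 bits of current packet: 12.4121 μs.
Queuing delay = 17.45 μs.

17.45 μs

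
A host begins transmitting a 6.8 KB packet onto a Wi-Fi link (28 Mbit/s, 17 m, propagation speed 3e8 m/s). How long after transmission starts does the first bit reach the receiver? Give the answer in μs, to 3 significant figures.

0.0567 μs

First bit experiences only propagation delay: d/s = 17/300000000 = 0.0567 μs.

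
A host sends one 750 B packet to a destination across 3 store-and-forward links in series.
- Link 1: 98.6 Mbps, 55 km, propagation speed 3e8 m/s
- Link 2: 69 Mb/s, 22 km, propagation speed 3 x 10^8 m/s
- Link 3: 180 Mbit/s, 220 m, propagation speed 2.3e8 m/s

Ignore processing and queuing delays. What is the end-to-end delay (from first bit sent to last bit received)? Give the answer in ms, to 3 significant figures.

L = 750 × 8 = 6000 bits.
Transmission delays (L/R per hop): 0.0608519, 0.0869565, 0.0333333 ms; sum = 0.181142 ms.
Propagation delays (d/s per hop): 0.183333, 0.0733333, 0.000956522 ms; sum = 0.257623 ms.
End-to-end = 0.439 ms.

0.439 ms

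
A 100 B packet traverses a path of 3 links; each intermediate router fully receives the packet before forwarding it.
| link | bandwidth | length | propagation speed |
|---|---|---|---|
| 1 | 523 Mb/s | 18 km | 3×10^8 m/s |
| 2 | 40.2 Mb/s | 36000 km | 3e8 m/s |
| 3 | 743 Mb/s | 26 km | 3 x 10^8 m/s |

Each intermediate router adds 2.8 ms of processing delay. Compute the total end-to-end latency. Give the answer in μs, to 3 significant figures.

L = 100 × 8 = 800 bits.
Transmission delays (L/R per hop): 1.52964, 19.9005, 1.07672 μs; sum = 22.5069 μs.
Propagation delays (d/s per hop): 60, 120000, 86.6667 μs; sum = 120147 μs.
Processing at 2 router(s): 2 × 2.8 ms = 5600 μs.
End-to-end = 126000 μs.

126000 μs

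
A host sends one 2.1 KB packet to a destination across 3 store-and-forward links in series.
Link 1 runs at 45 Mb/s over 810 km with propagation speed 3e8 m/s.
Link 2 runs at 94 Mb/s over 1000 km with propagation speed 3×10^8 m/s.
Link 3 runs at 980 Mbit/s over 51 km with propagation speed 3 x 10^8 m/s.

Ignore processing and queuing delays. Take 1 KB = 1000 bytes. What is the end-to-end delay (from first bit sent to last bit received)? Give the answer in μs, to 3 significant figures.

L = 16800 bits.
Transmission delays (L/R per hop): 373.333, 178.723, 17.1429 μs; sum = 569.2 μs.
Propagation delays (d/s per hop): 2700, 3333.33, 170 μs; sum = 6203.33 μs.
End-to-end = 6770 μs.

6770 μs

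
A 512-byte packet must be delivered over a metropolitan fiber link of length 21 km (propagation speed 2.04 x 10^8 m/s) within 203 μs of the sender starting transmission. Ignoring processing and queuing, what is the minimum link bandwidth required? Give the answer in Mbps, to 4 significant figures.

40.94 Mbps

L = 4096 bits.
Propagation delay = 21000 / 204000000 = 102.941 μs.
Transmission budget = 203 − 102.941 = 100.059 μs.
R ≥ L / t_tx = 4096 bits / 0.000100059 s = 40.94 Mbps.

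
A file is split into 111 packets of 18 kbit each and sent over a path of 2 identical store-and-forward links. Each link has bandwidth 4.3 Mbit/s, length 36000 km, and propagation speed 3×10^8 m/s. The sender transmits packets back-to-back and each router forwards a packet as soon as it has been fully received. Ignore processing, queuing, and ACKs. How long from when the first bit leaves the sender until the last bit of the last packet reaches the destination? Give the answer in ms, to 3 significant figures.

709 ms

Per-hop transmission t_tx = L/R = 18000/4300000 = 4.18605 ms.
Per-hop propagation t_prop = 36000000/300000000 = 120 ms.
Pipeline fill: first packet needs 2·t_tx to clear all hops; remaining 110 packets each add one t_tx.
Total = (2+111-1)·t_tx + 2·t_prop = 112·4.18605 + 2·120 = 709 ms.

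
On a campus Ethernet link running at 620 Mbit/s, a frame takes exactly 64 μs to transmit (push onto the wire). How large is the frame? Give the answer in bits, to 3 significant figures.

L = R × t_tx = 620000000 b/s × 6.4e-05 s = 39680 bits.

39700 bits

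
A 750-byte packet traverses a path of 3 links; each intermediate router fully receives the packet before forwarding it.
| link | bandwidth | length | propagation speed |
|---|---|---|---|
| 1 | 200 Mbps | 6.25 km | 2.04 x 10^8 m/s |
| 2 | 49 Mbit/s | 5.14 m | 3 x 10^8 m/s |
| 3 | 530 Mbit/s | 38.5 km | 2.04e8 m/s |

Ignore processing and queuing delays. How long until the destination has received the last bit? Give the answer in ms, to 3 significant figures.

0.383 ms

L = 750 × 8 = 6000 bits.
Transmission delays (L/R per hop): 0.03, 0.122449, 0.0113208 ms; sum = 0.16377 ms.
Propagation delays (d/s per hop): 0.0306373, 1.71333e-05, 0.188725 ms; sum = 0.21938 ms.
End-to-end = 0.383 ms.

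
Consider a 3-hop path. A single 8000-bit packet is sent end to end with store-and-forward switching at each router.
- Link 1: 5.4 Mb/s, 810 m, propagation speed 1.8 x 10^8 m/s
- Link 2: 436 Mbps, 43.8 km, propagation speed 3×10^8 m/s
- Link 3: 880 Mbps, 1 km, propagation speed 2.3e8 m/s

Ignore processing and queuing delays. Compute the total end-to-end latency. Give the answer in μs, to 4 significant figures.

1664 μs

Transmission delays (L/R per hop): 1481.48, 18.3486, 9.09091 μs; sum = 1508.92 μs.
Propagation delays (d/s per hop): 4.5, 146, 4.34783 μs; sum = 154.848 μs.
End-to-end = 1664 μs.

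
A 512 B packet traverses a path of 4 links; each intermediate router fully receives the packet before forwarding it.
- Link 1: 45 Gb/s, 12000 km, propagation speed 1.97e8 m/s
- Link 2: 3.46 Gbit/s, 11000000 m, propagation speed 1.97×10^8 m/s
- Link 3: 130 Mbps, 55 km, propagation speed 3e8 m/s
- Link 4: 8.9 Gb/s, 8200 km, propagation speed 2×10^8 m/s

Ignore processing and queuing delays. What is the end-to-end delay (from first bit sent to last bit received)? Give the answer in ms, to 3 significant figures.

L = 512 × 8 = 4096 bits.
Transmission delays (L/R per hop): 9.10222e-05, 0.00118382, 0.0315077, 0.000460225 ms; sum = 0.0332428 ms.
Propagation delays (d/s per hop): 60.9137, 55.8376, 0.183333, 41 ms; sum = 157.935 ms.
End-to-end = 158 ms.

158 ms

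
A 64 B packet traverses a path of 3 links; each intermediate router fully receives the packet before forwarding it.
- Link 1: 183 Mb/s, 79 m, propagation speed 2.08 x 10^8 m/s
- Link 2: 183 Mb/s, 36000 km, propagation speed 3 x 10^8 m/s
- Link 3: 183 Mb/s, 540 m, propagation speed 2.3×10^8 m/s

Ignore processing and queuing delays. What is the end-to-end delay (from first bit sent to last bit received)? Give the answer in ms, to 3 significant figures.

L = 64 × 8 = 512 bits.
Transmission delay per hop = L/R = 512/183000000 = 0.00279781 ms; 3 hops → 0.00839344 ms.
Propagation delays (d/s per hop): 0.000379808, 120, 0.00234783 ms; sum = 120.003 ms.
End-to-end = 120 ms.

120 ms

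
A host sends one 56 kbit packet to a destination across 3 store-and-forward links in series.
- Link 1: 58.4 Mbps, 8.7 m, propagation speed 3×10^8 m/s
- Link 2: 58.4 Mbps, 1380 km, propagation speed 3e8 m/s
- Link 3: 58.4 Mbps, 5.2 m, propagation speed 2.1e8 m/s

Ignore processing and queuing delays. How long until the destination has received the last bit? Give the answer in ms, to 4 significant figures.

L = 56000 bits.
Transmission delay per hop = L/R = 56000/58400000 = 0.958904 ms; 3 hops → 2.87671 ms.
Propagation delays (d/s per hop): 2.9e-05, 4.6, 2.47619e-05 ms; sum = 4.60005 ms.
End-to-end = 7.477 ms.

7.477 ms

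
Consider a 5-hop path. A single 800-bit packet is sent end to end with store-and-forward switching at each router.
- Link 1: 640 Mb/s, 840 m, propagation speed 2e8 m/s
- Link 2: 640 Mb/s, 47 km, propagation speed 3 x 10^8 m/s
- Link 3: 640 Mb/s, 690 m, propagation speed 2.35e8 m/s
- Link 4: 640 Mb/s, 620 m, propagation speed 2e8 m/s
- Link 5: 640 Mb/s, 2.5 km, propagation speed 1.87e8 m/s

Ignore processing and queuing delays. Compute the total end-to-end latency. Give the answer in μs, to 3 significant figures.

187 μs

Transmission delay per hop = L/R = 800/640000000 = 1.25 μs; 5 hops → 6.25 μs.
Propagation delays (d/s per hop): 4.2, 156.667, 2.93617, 3.1, 13.369 μs; sum = 180.272 μs.
End-to-end = 187 μs.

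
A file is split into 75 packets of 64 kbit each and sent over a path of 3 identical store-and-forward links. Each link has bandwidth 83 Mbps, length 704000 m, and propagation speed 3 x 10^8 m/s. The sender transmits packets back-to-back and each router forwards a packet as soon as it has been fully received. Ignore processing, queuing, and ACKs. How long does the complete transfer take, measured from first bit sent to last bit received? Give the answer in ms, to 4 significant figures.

Per-hop transmission t_tx = L/R = 64000/83000000 = 0.771084 ms.
Per-hop propagation t_prop = 704000/300000000 = 2.34667 ms.
Pipeline fill: first packet needs 3·t_tx to clear all hops; remaining 74 packets each add one t_tx.
Total = (3+75-1)·t_tx + 3·t_prop = 77·0.771084 + 3·2.34667 = 66.41 ms.

66.41 ms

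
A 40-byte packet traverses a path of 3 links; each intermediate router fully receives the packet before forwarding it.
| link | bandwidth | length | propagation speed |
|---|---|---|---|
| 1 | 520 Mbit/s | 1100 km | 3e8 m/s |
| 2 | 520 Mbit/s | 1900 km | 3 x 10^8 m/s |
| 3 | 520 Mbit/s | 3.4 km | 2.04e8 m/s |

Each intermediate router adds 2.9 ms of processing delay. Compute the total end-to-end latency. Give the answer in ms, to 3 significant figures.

L = 40 × 8 = 320 bits.
Transmission delay per hop = L/R = 320/520000000 = 0.000615385 ms; 3 hops → 0.00184615 ms.
Propagation delays (d/s per hop): 3.66667, 6.33333, 0.0166667 ms; sum = 10.0167 ms.
Processing at 2 router(s): 2 × 2.9 ms = 5.8 ms.
End-to-end = 15.8 ms.

15.8 ms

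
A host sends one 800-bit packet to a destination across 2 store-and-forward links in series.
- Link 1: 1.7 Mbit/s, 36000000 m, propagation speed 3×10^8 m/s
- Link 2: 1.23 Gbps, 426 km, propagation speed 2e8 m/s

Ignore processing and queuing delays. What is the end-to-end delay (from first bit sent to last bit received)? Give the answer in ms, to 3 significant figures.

Transmission delays (L/R per hop): 0.470588, 0.000650407 ms; sum = 0.471239 ms.
Propagation delays (d/s per hop): 120, 2.13 ms; sum = 122.13 ms.
End-to-end = 123 ms.

123 ms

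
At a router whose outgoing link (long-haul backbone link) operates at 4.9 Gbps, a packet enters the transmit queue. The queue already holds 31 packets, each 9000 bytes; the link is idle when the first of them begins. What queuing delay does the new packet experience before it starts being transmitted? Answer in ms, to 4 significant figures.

Each queued packet: L/R = 72000/4900000000 = 0.0146939 ms.
31 queued → 0.45551 ms.
Queuing delay = 0.4555 ms.

0.4555 ms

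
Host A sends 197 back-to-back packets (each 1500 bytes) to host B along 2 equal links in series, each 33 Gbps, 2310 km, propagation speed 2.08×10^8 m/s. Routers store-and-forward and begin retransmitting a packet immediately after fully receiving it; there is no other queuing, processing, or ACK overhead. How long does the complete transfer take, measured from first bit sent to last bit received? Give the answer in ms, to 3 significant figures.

22.3 ms

Per-hop transmission t_tx = L/R = 12000/33000000000 = 0.000363636 ms.
Per-hop propagation t_prop = 2310000/208000000 = 11.1058 ms.
Pipeline fill: first packet needs 2·t_tx to clear all hops; remaining 196 packets each add one t_tx.
Total = (2+197-1)·t_tx + 2·t_prop = 198·0.000363636 + 2·11.1058 = 22.3 ms.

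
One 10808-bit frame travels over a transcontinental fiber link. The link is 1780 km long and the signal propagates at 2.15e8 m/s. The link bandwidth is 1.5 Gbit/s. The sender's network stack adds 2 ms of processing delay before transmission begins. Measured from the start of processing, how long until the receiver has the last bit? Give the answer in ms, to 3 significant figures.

10.3 ms

Transmission delay = L/R = 10808 / 1500000000 = 0.00720533 ms.
Propagation delay = d/s = 1780000 m / 215000000 m/s = 8.27907 ms.
Plus processing delay 2 ms = 2 ms.
Total = 10.3 ms.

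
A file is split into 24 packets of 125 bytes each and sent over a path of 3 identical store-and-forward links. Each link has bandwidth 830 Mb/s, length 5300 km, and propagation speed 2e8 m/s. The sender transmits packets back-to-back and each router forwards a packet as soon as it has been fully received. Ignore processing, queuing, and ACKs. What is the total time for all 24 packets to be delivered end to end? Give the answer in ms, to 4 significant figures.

79.53 ms

Per-hop transmission t_tx = L/R = 1000/830000000 = 0.00120482 ms.
Per-hop propagation t_prop = 5300000/200000000 = 26.5 ms.
Pipeline fill: first packet needs 3·t_tx to clear all hops; remaining 23 packets each add one t_tx.
Total = (3+24-1)·t_tx + 3·t_prop = 26·0.00120482 + 3·26.5 = 79.53 ms.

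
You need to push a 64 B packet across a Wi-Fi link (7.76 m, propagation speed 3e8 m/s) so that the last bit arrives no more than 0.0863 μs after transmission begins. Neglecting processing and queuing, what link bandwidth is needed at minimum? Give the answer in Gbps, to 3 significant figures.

8.47 Gbps

L = 512 bits.
Propagation delay = 7.76 / 300000000 = 0.0258667 μs.
Transmission budget = 0.0863 − 0.0258667 = 0.0604333 μs.
R ≥ L / t_tx = 512 bits / 6.04333e-08 s = 8.47 Gbps.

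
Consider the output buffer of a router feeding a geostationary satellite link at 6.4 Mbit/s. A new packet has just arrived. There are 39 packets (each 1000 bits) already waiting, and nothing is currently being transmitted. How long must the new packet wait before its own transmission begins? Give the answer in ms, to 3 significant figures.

6.09 ms

Each queued packet: L/R = 1000/6400000 = 0.15625 ms.
39 queued → 6.09375 ms.
Queuing delay = 6.09 ms.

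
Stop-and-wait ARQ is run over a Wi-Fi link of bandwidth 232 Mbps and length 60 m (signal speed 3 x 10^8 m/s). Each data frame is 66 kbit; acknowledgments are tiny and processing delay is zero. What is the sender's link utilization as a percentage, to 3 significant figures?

t_tx = L/R = 66000/232000000 = 0.000284483 s.
t_prop = 60/300000000 = 2e-07 s; RTT = 4e-07 s.
Cycle = t_tx + RTT = 0.000284883 s.
Utilization = t_tx / cycle = 0.000284483/0.000284883 = 99.9 %.

99.9 %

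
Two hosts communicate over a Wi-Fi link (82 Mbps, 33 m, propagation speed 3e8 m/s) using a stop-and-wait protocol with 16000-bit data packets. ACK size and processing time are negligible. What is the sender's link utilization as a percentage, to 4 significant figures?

99.89 %

t_tx = L/R = 16000/82000000 = 0.000195122 s.
t_prop = 33/300000000 = 1.1e-07 s; RTT = 2.2e-07 s.
Cycle = t_tx + RTT = 0.000195342 s.
Utilization = t_tx / cycle = 0.000195122/0.000195342 = 99.89 %.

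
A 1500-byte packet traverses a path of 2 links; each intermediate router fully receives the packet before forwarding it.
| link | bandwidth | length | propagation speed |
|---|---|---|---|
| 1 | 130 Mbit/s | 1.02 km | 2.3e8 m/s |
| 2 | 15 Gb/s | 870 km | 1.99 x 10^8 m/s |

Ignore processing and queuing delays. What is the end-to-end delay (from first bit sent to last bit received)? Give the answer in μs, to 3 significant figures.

L = 1500 × 8 = 12000 bits.
Transmission delays (L/R per hop): 92.3077, 0.8 μs; sum = 93.1077 μs.
Propagation delays (d/s per hop): 4.43478, 4371.86 μs; sum = 4376.29 μs.
End-to-end = 4470 μs.

4470 μs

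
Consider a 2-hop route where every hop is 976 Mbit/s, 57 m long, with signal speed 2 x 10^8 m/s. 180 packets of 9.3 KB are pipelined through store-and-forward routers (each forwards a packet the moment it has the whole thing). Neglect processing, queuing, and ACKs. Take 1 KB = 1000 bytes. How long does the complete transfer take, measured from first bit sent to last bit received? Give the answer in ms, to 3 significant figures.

13.8 ms

Per-hop transmission t_tx = L/R = 74400/976000000 = 0.0762295 ms.
Per-hop propagation t_prop = 57/200000000 = 0.000285 ms.
Pipeline fill: first packet needs 2·t_tx to clear all hops; remaining 179 packets each add one t_tx.
Total = (2+180-1)·t_tx + 2·t_prop = 181·0.0762295 + 2·0.000285 = 13.8 ms.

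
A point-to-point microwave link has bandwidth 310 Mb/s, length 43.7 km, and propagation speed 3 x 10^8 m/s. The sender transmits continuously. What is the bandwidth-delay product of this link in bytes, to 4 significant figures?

Propagation delay = 43700 / 300000000 = 0.000145667 s.
BDP = R × t_prop = 310000000 × 0.000145667 = 45156.7 bits.
In bytes: 45156.7/8 = 5645 bytes.

5645 bytes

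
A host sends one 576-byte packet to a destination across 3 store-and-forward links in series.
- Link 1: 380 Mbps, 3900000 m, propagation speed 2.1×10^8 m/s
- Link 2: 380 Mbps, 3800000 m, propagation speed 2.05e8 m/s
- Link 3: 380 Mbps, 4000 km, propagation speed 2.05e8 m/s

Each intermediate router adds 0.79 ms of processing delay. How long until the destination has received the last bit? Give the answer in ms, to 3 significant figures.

L = 576 × 8 = 4608 bits.
Transmission delay per hop = L/R = 4608/380000000 = 0.0121263 ms; 3 hops → 0.0363789 ms.
Propagation delays (d/s per hop): 18.5714, 18.5366, 19.5122 ms; sum = 56.6202 ms.
Processing at 2 router(s): 2 × 0.79 ms = 1.58 ms.
End-to-end = 58.2 ms.

58.2 ms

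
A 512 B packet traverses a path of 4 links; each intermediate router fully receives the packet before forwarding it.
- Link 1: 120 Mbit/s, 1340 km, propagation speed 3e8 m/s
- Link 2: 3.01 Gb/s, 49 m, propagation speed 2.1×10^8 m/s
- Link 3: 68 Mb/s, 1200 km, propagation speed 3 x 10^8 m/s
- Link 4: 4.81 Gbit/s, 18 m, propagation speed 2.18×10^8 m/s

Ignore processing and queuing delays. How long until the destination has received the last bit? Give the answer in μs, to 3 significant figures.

8560 μs

L = 512 × 8 = 4096 bits.
Transmission delays (L/R per hop): 34.1333, 1.3608, 60.2353, 0.851559 μs; sum = 96.581 μs.
Propagation delays (d/s per hop): 4466.67, 0.233333, 4000, 0.0825688 μs; sum = 8466.98 μs.
End-to-end = 8560 μs.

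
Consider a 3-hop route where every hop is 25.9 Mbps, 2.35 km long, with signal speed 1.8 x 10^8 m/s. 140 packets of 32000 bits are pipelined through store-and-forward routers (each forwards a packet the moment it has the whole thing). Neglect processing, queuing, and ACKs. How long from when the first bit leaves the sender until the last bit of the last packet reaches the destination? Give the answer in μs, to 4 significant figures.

Per-hop transmission t_tx = L/R = 32000/25900000 = 1235.52 μs.
Per-hop propagation t_prop = 2350/180000000 = 13.0556 μs.
Pipeline fill: first packet needs 3·t_tx to clear all hops; remaining 139 packets each add one t_tx.
Total = (3+140-1)·t_tx + 3·t_prop = 142·1235.52 + 3·13.0556 = 175500 μs.

175500 μs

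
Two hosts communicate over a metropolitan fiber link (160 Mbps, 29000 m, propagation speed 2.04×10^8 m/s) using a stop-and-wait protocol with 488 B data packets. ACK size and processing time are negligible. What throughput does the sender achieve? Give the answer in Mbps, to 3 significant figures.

12.6 Mbps

t_tx = L/R = 3904/160000000 = 2.44e-05 s.
t_prop = 29000/204000000 = 0.000142157 s; RTT = 0.000284314 s.
Cycle = t_tx + RTT = 0.000308714 s.
Throughput = L / cycle = 3904 / 0.000308714 = 12.6 Mbps.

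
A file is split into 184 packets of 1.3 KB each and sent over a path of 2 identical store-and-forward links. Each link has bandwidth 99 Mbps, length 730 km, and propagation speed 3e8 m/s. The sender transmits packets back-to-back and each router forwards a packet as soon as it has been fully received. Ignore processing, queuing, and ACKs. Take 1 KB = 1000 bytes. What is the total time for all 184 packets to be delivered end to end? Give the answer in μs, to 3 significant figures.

Per-hop transmission t_tx = L/R = 10400/99000000 = 105.051 μs.
Per-hop propagation t_prop = 730000/300000000 = 2433.33 μs.
Pipeline fill: first packet needs 2·t_tx to clear all hops; remaining 183 packets each add one t_tx.
Total = (2+184-1)·t_tx + 2·t_prop = 185·105.051 + 2·2433.33 = 24300 μs.

24300 μs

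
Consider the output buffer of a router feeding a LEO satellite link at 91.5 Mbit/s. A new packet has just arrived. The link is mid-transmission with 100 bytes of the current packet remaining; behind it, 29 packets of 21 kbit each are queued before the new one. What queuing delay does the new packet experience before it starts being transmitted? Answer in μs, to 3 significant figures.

6660 μs

Each queued packet: L/R = 21000/91500000 = 229.508 μs.
29 queued → 6655.74 μs.
Plus remaining 800 bits of current packet: 8.74317 μs.
Queuing delay = 6660 μs.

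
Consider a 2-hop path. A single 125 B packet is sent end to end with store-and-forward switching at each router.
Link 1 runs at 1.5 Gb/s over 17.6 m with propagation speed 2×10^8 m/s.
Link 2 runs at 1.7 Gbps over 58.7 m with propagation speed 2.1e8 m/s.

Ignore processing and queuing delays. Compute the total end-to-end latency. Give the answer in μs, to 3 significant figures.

1.62 μs

L = 125 × 8 = 1000 bits.
Transmission delays (L/R per hop): 0.666667, 0.588235 μs; sum = 1.2549 μs.
Propagation delays (d/s per hop): 0.088, 0.279524 μs; sum = 0.367524 μs.
End-to-end = 1.62 μs.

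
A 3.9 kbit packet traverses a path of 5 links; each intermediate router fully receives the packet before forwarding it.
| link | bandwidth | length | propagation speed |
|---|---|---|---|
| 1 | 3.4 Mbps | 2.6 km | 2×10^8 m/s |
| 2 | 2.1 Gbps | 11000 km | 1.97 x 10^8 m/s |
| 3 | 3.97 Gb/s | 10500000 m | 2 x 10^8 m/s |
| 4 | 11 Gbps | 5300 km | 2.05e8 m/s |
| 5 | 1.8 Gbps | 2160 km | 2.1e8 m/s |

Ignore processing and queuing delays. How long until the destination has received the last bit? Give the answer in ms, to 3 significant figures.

146 ms

L = 3900 bits.
Transmission delays (L/R per hop): 1.14706, 0.00185714, 0.000982368, 0.000354545, 0.00216667 ms; sum = 1.15242 ms.
Propagation delays (d/s per hop): 0.013, 55.8376, 52.5, 25.8537, 10.2857 ms; sum = 144.49 ms.
End-to-end = 146 ms.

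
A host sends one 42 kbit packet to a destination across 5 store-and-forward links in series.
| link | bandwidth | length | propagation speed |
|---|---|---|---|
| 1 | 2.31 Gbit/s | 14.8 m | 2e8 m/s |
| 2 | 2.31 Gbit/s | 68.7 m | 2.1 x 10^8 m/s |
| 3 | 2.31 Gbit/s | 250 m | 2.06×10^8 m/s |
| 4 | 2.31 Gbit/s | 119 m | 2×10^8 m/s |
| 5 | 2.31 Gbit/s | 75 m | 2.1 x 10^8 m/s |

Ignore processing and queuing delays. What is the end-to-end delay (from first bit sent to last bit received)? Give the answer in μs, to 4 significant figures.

L = 42000 bits.
Transmission delay per hop = L/R = 42000/2310000000 = 18.1818 μs; 5 hops → 90.9091 μs.
Propagation delays (d/s per hop): 0.074, 0.327143, 1.21359, 0.595, 0.357143 μs; sum = 2.56688 μs.
End-to-end = 93.48 μs.

93.48 μs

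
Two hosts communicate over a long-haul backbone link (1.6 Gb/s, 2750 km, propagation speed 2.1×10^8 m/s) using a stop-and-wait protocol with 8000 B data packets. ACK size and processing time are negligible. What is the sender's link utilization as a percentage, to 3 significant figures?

0.152 %

t_tx = L/R = 64000/1600000000 = 4e-05 s.
t_prop = 2750000/210000000 = 0.0130952 s; RTT = 0.0261905 s.
Cycle = t_tx + RTT = 0.0262305 s.
Utilization = t_tx / cycle = 4e-05/0.0262305 = 0.152 %.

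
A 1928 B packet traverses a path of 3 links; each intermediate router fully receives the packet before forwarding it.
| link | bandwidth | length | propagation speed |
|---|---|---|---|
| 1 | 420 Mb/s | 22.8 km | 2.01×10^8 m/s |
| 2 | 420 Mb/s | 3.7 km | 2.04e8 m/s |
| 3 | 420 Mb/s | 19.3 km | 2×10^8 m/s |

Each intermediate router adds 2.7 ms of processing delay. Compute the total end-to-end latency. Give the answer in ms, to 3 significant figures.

5.74 ms

L = 1928 × 8 = 15424 bits.
Transmission delay per hop = L/R = 15424/420000000 = 0.0367238 ms; 3 hops → 0.110171 ms.
Propagation delays (d/s per hop): 0.113433, 0.0181373, 0.0965 ms; sum = 0.22807 ms.
Processing at 2 router(s): 2 × 2.7 ms = 5.4 ms.
End-to-end = 5.74 ms.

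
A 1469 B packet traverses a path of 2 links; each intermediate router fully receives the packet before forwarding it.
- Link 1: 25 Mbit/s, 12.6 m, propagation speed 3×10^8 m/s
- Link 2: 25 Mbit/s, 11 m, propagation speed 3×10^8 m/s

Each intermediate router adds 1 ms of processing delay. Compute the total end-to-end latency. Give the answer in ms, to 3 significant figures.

1.94 ms

L = 1469 × 8 = 11752 bits.
Transmission delay per hop = L/R = 11752/25000000 = 0.47008 ms; 2 hops → 0.94016 ms.
Propagation delays (d/s per hop): 4.2e-05, 3.66667e-05 ms; sum = 7.86667e-05 ms.
Processing at 1 router(s): 1 × 1 ms = 1 ms.
End-to-end = 1.94 ms.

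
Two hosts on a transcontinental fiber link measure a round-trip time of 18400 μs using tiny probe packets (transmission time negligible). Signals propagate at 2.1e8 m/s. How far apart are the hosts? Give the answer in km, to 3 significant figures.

1930 km

One-way propagation = RTT/2 = 9200 μs.
d = s × t = 210000000 × 0.0092 = 1930 km.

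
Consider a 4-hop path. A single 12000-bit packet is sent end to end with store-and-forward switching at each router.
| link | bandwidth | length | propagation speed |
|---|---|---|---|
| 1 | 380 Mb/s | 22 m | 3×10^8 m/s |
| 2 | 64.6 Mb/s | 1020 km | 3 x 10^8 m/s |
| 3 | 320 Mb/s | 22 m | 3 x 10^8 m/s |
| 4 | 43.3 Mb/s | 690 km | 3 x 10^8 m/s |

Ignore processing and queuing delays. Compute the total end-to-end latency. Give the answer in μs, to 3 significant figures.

Transmission delays (L/R per hop): 31.5789, 185.759, 37.5, 277.136 μs; sum = 531.974 μs.
Propagation delays (d/s per hop): 0.0733333, 3400, 0.0733333, 2300 μs; sum = 5700.15 μs.
End-to-end = 6230 μs.

6230 μs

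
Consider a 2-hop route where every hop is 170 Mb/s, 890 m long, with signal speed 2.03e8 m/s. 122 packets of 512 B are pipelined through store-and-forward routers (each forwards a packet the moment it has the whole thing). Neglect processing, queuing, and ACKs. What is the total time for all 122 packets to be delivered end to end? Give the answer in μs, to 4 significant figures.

2972 μs

Per-hop transmission t_tx = L/R = 4096/170000000 = 24.0941 μs.
Per-hop propagation t_prop = 890/2.03e+08 = 4.38424 μs.
Pipeline fill: first packet needs 2·t_tx to clear all hops; remaining 121 packets each add one t_tx.
Total = (2+122-1)·t_tx + 2·t_prop = 123·24.0941 + 2·4.38424 = 2972 μs.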